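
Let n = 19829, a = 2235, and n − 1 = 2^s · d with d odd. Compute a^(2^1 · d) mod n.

n − 1 = 19828 = 2^2 · 4957, so s = 2 and d = 4957.
x_0 = 2235^4957 mod 19829 = 3973.
x_1 = 3973^2 mod 19829 = 845.

845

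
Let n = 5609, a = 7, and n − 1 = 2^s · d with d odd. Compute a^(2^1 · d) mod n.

n − 1 = 5608 = 2^3 · 701, so s = 3 and d = 701.
x_0 = 7^701 mod 5609 = 3273.
x_1 = 3273^2 mod 5609 = 4948.

4948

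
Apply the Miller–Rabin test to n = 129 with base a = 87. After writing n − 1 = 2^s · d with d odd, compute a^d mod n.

87

n − 1 = 128 = 2^7 · 1, so s = 7 and d = 1.
87^1 mod 129 = 87.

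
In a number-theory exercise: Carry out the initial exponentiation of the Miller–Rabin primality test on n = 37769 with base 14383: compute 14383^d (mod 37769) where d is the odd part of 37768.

13896

n − 1 = 37768 = 2^3 · 4721, so s = 3 and d = 4721.
14383^4721 mod 37769 = 13896.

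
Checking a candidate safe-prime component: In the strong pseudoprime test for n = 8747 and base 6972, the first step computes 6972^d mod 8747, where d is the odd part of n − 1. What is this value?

n − 1 = 8746 = 2^1 · 4373, so s = 1 and d = 4373.
By repeated squaring, 6972^4373 ≡ 8746 (mod 8747).

8746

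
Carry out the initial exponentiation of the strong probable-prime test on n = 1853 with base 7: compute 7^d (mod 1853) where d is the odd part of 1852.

1093

n − 1 = 1852 = 2^2 · 463, so s = 2 and d = 463.
Repeated squaring mod 1853: 7^1 ≡ 7, 7^2 ≡ 49, 7^4 ≡ 548, 7^8 ≡ 118, 7^16 ≡ 953, 7^32 ≡ 239, 7^64 ≡ 1531, 7^128 ≡ 1769, 7^256 ≡ 1497.
463 = 256 + 128 + 64 + 8 + 4 + 2 + 1, so 7^463 ≡ 1497·1769·1531·118·548·49·7 ≡ 1093 (mod 1853).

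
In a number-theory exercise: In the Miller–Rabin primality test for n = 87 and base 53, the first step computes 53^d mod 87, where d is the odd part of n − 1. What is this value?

n − 1 = 86 = 2^1 · 43, so s = 1 and d = 43.
53^43 mod 87 = 53.

53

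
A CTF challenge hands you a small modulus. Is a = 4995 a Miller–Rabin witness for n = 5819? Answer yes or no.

yes

n − 1 = 5818 = 2^1 · 2909, so s = 1 and d = 2909.
Repeated squaring mod 5819: 4995^1 ≡ 4995, 4995^2 ≡ 3972, 4995^4 ≡ 1475, 4995^8 ≡ 5138, 4995^16 ≡ 4060, 4995^32 ≡ 4192, 4995^64 ≡ 5303, 4995^128 ≡ 4401, 4995^256 ≡ 3169, 4995^512 ≡ 4786, 4995^1024 ≡ 2212, 4995^2048 ≡ 4984.
2909 = 2048 + 512 + 256 + 64 + 16 + 8 + 4 + 1, so 4995^2909 ≡ 4984·4786·3169·5303·4060·5138·1475·4995 ≡ 2036 (mod 5819).
x_0 = 4995^2909 mod 5819 = 2036.
x_0 ∉ {1, 5818} and s = 1, so 4995 is a Miller–Rabin witness and 5819 is composite.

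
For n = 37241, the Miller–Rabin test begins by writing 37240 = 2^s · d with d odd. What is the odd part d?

Halving: 37240 → 18620 → 9310 → 4655; 4655 is odd.
So 37240 = 2^3 · 4655.

4655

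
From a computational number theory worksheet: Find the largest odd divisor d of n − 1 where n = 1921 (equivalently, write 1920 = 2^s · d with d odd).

Halving: 1920 → 960 → 480 → 240 → 120 → 60 → 30 → 15; 15 is odd.
So 1920 = 2^7 · 15.

15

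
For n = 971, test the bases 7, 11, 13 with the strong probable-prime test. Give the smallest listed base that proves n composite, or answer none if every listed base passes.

n − 1 = 970 = 2^1 · 485, so s = 1 and d = 485.
Base 7: x_0 = 7^485 mod 971 = 1. x_0 = 1, so 7 is not a witness.
Base 11: x_0 = 11^485 mod 971 = 970. x_0 = 970 ≡ −1, so 11 is not a witness.
Base 13: x_0 = 13^485 mod 971 = 1. x_0 = 1, so 13 is not a witness.
No listed base is a witness for 971.

none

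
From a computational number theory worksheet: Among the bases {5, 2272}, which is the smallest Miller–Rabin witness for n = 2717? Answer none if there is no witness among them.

n − 1 = 2716 = 2^2 · 679, so s = 2 and d = 679.
Base 5: x_0 = 5^679 mod 2717 = 2088. x_0 is neither 1 nor 2716, so continue squaring. x_1 = 2088^2 mod 2717 = 1676. Reached i = s−1 = 1 without hitting −1: 5 is a Miller–Rabin witness and 2717 is composite.
Base 2272: x_0 = 2272^679 mod 2717 = 1531. x_0 is neither 1 nor 2716, so continue squaring. x_1 = 1531^2 mod 2717 = 1907. Reached i = s−1 = 1 without hitting −1: 2272 is a Miller–Rabin witness and 2717 is composite.
The smallest witness among the given bases is 5.

5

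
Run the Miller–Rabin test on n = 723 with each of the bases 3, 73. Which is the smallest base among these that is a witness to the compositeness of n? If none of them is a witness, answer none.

n − 1 = 722 = 2^1 · 361, so s = 1 and d = 361.
Base 3: x_0 = 3^361 mod 723 = 3. x_0 ∉ {1, 722} and s = 1, so 3 is a Miller–Rabin witness and 723 is composite.
Base 73: x_0 = 73^361 mod 723 = 409. x_0 ∉ {1, 722} and s = 1, so 73 is a Miller–Rabin witness and 723 is composite.
The smallest witness among the given bases is 3.

3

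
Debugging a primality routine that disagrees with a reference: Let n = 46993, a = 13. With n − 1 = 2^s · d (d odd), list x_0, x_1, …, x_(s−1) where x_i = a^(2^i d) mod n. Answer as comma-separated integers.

n − 1 = 46992 = 2^4 · 2937, so s = 4 and d = 2937.
x_0 = 13^2937 mod 46993 = 19862.
x_1 = 19862^2 mod 46993 = 39802.
x_2 = 39802^2 mod 46993 = 18181.
x_3 = 18181^2 mod 46993 = 46992.

19862, 39802, 18181, 46992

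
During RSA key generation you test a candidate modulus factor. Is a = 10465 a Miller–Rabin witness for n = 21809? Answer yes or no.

no

n − 1 = 21808 = 2^4 · 1363, so s = 4 and d = 1363.
Repeated squaring mod 21809: 10465^1 ≡ 10465, 10465^2 ≡ 13236, 10465^4 ≡ 21808, 10465^8 ≡ 1, 10465^16 ≡ 1, 10465^32 ≡ 1, 10465^64 ≡ 1, 10465^128 ≡ 1, 10465^256 ≡ 1, 10465^512 ≡ 1, 10465^1024 ≡ 1.
1363 = 1024 + 256 + 64 + 16 + 2 + 1, so 10465^1363 ≡ 1·1·1·1·13236·10465 ≡ 5781 (mod 21809).
x_0 = 10465^1363 mod 21809 = 5781.
x_0 is neither 1 nor 21808, so continue squaring.
x_1 = 5781^2 mod 21809 = 8573.
x_2 = 8573^2 mod 21809 = 21808.
x_2 ≡ −1, so 10465 is not a witness.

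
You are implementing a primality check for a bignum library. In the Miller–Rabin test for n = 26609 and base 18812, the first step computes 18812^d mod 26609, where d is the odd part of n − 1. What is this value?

9281

n − 1 = 26608 = 2^4 · 1663, so s = 4 and d = 1663.
Repeated squaring mod 26609: 18812^1 ≡ 18812, 18812^2 ≡ 18253, 18812^4 ≡ 720, 18812^8 ≡ 12829, 18812^16 ≡ 6576, 18812^32 ≡ 4151, 18812^64 ≡ 14778, 18812^128 ≡ 9221, 18812^256 ≡ 11086, 18812^512 ≡ 19034, 18812^1024 ≡ 11621.
1663 = 1024 + 512 + 64 + 32 + 16 + 8 + 4 + 2 + 1, so 18812^1663 ≡ 11621·19034·14778·4151·6576·12829·720·18253·18812 ≡ 9281 (mod 26609).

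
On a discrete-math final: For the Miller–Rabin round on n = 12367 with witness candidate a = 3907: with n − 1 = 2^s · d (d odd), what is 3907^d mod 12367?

6139

n − 1 = 12366 = 2^1 · 6183, so s = 1 and d = 6183.
3907^6183 mod 12367 = 6139.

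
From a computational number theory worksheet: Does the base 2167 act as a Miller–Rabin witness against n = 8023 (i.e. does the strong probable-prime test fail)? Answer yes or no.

yes

n − 1 = 8022 = 2^1 · 4011, so s = 1 and d = 4011.
x_0 = 2167^4011 mod 8023 = 1421.
x_0 ∉ {1, 8022} and s = 1, so 2167 is a Miller–Rabin witness and 8023 is composite.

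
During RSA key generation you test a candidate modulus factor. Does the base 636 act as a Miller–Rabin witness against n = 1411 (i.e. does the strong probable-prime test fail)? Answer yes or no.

yes

n − 1 = 1410 = 2^1 · 705, so s = 1 and d = 705.
x_0 = 636^705 mod 1411 = 228.
x_0 ∉ {1, 1410} and s = 1, so 636 is a Miller–Rabin witness and 1411 is composite.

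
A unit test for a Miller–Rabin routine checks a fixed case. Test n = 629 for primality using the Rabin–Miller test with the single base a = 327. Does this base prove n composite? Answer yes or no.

n − 1 = 628 = 2^2 · 157, so s = 2 and d = 157.
x_0 = 327^157 mod 629 = 327.
x_0 is neither 1 nor 628, so continue squaring.
x_1 = 327^2 mod 629 = 628.
x_1 ≡ −1, so 327 is not a witness.

no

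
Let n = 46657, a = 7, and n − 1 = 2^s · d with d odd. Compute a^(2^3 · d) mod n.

n − 1 = 46656 = 2^6 · 729, so s = 6 and d = 729.
x_0 = 7^729 mod 46657 = 31858.
x_1 = 31858^2 mod 46657 = 2443.
x_2 = 2443^2 mod 46657 = 42810.
x_3 = 42810^2 mod 46657 = 9140.

9140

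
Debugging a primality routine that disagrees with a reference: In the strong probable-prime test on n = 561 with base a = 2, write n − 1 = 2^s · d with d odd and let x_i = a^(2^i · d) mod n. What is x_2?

67

n − 1 = 560 = 2^4 · 35, so s = 4 and d = 35.
Repeated squaring mod 561: 2^1 ≡ 2, 2^2 ≡ 4, 2^4 ≡ 16, 2^8 ≡ 256, 2^16 ≡ 460, 2^32 ≡ 103.
35 = 32 + 2 + 1, so 2^35 ≡ 103·4·2 ≡ 263 (mod 561).
x_0 = 263.
x_1 = 263^2 mod 561 = 166.
x_2 = 166^2 mod 561 = 67.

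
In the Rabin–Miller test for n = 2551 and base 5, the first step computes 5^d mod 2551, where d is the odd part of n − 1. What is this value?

n − 1 = 2550 = 2^1 · 1275, so s = 1 and d = 1275.
5^1275 mod 2551 = 1.

1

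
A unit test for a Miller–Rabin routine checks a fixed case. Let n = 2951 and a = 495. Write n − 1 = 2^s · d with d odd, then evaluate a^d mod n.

n − 1 = 2950 = 2^1 · 1475, so s = 1 and d = 1475.
495^1475 mod 2951 = 2419.

2419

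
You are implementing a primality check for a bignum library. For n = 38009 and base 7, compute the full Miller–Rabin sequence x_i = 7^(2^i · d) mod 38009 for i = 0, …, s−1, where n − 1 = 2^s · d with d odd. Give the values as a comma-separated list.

27320, 37676, 34871

n − 1 = 38008 = 2^3 · 4751, so s = 3 and d = 4751.
x_0 = 7^4751 mod 38009 = 27320.
x_1 = 27320^2 mod 38009 = 37676.
x_2 = 37676^2 mod 38009 = 34871.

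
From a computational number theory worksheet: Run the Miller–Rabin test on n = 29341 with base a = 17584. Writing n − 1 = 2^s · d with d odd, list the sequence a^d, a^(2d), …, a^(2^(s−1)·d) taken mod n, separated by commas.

n − 1 = 29340 = 2^2 · 7335, so s = 2 and d = 7335.
x_0 = 17584^7335 mod 29341 = 15800.
x_1 = 15800^2 mod 29341 = 6772.

15800, 6772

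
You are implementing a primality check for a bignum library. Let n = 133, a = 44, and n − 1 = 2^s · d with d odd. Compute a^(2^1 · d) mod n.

64

n − 1 = 132 = 2^2 · 33, so s = 2 and d = 33.
Repeated squaring mod 133: 44^1 ≡ 44, 44^2 ≡ 74, 44^4 ≡ 23, 44^8 ≡ 130, 44^16 ≡ 9, 44^32 ≡ 81.
33 = 32 + 1, so 44^33 ≡ 81·44 ≡ 106 (mod 133).
x_0 = 106.
x_1 = 106^2 mod 133 = 64.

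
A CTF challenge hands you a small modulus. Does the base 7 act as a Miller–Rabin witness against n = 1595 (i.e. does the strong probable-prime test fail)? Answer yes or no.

n − 1 = 1594 = 2^1 · 797, so s = 1 and d = 797.
x_0 = 7^797 mod 1595 = 402.
x_0 ∉ {1, 1594} and s = 1, so 7 is a Miller–Rabin witness and 1595 is composite.

yes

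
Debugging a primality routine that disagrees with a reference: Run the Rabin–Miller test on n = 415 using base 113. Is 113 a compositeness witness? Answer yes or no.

n − 1 = 414 = 2^1 · 207, so s = 1 and d = 207.
By repeated squaring, 113^207 ≡ 402 (mod 415).
x_0 = 113^207 mod 415 = 402.
x_0 ∉ {1, 414} and s = 1, so 113 is a Miller–Rabin witness and 415 is composite.

yes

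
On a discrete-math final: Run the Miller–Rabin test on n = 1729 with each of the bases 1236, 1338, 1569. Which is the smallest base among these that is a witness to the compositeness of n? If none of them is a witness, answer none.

1338

n − 1 = 1728 = 2^6 · 27, so s = 6 and d = 27.
Base 1236: x_0 = 1236^27 mod 1729 = 1. x_0 = 1, so 1236 is not a witness.
Base 1338: x_0 = 1338^27 mod 1729 = 246. x_0 is neither 1 nor 1728, so continue squaring. x_1 = 246^2 mod 1729 = 1. x_1 = 1 but x_0 ≠ ±1, a nontrivial square root of 1 — 1338 is a witness and 1729 is composite.
Base 1569: x_0 = 1569^27 mod 1729 = 1. x_0 = 1, so 1569 is not a witness.
The smallest witness among the given bases is 1338.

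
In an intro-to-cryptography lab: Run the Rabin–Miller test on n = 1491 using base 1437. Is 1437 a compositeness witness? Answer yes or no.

yes

n − 1 = 1490 = 2^1 · 745, so s = 1 and d = 745.
Repeated squaring mod 1491: 1437^1 ≡ 1437, 1437^2 ≡ 1425, 1437^4 ≡ 1374, 1437^8 ≡ 270, 1437^16 ≡ 1332, 1437^32 ≡ 1425, 1437^64 ≡ 1374, 1437^128 ≡ 270, 1437^256 ≡ 1332, 1437^512 ≡ 1425.
745 = 512 + 128 + 64 + 32 + 8 + 1, so 1437^745 ≡ 1425·270·1374·1425·270·1437 ≡ 1206 (mod 1491).
x_0 = 1437^745 mod 1491 = 1206.
x_0 ∉ {1, 1490} and s = 1, so 1437 is a Miller–Rabin witness and 1491 is composite.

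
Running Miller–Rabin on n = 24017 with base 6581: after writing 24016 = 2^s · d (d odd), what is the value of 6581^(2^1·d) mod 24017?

n − 1 = 24016 = 2^4 · 1501, so s = 4 and d = 1501.
By repeated squaring, 6581^1501 ≡ 13490 (mod 24017).
x_0 = 13490.
x_1 = 13490^2 mod 24017 = 3291.

3291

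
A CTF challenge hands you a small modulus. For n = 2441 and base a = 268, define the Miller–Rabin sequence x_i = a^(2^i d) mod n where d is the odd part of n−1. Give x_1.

1

n − 1 = 2440 = 2^3 · 305, so s = 3 and d = 305.
x_0 = 268^305 mod 2441 = 1.
x_1 = 1^2 mod 2441 = 1.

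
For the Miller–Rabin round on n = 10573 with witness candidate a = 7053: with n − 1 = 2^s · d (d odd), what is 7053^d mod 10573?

n − 1 = 10572 = 2^2 · 2643, so s = 2 and d = 2643.
7053^2643 mod 10573 = 9148.

9148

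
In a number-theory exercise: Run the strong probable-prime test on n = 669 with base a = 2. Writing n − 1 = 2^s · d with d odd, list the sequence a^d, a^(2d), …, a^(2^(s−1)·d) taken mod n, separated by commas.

n − 1 = 668 = 2^2 · 167, so s = 2 and d = 167.
x_0 = 2^167 mod 669 = 461.
x_1 = 461^2 mod 669 = 448.

461, 448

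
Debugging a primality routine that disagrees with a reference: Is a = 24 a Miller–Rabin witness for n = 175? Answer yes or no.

no

n − 1 = 174 = 2^1 · 87, so s = 1 and d = 87.
Repeated squaring mod 175: 24^1 ≡ 24, 24^2 ≡ 51, 24^4 ≡ 151, 24^8 ≡ 51, 24^16 ≡ 151, 24^32 ≡ 51, 24^64 ≡ 151.
87 = 64 + 16 + 4 + 2 + 1, so 24^87 ≡ 151·151·151·51·24 ≡ 174 (mod 175).
x_0 = 24^87 mod 175 = 174.
x_0 = 174 ≡ −1, so 24 is not a witness.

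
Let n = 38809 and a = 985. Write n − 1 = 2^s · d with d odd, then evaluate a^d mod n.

0

n − 1 = 38808 = 2^3 · 4851, so s = 3 and d = 4851.
985^4851 mod 38809 = 0.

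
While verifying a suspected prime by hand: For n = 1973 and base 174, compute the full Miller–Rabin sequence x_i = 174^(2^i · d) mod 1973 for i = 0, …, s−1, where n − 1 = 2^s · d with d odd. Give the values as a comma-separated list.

n − 1 = 1972 = 2^2 · 493, so s = 2 and d = 493.
x_0 = 174^493 mod 1973 = 1.
x_1 = 1^2 mod 1973 = 1.

1, 1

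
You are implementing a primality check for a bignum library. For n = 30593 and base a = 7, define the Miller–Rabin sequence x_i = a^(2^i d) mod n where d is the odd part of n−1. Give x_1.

28487

n − 1 = 30592 = 2^7 · 239, so s = 7 and d = 239.
Repeated squaring mod 30593: 7^1 ≡ 7, 7^2 ≡ 49, 7^4 ≡ 2401, 7^8 ≡ 13317, 7^16 ≡ 25461, 7^32 ≡ 27444, 7^64 ≡ 4069, 7^128 ≡ 5948.
239 = 128 + 64 + 32 + 8 + 4 + 2 + 1, so 7^239 ≡ 5948·4069·27444·13317·2401·49·7 ≡ 21971 (mod 30593).
x_0 = 21971.
x_1 = 21971^2 mod 30593 = 28487.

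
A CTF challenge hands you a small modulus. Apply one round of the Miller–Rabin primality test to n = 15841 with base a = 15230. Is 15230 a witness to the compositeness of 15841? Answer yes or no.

yes

n − 1 = 15840 = 2^5 · 495, so s = 5 and d = 495.
x_0 = 15230^495 mod 15841 = 10758.
x_0 is neither 1 nor 15840, so continue squaring.
x_1 = 10758^2 mod 15841 = 218.
x_2 = 218^2 mod 15841 = 1.
x_2 = 1 but x_1 ≠ ±1, a nontrivial square root of 1 — 15230 is a witness and 15841 is composite.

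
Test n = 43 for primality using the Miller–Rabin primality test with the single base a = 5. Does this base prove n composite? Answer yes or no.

no

n − 1 = 42 = 2^1 · 21, so s = 1 and d = 21.
x_0 = 5^21 mod 43 = 42.
x_0 = 42 ≡ −1, so 5 is not a witness.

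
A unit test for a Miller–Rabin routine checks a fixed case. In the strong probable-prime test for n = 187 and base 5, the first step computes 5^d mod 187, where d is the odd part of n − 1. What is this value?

37

n − 1 = 186 = 2^1 · 93, so s = 1 and d = 93.
5^93 mod 187 = 37.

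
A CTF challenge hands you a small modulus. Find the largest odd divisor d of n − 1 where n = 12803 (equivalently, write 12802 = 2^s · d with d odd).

6401

Halving: 12802 → 6401; 6401 is odd.
So 12802 = 2^1 · 6401.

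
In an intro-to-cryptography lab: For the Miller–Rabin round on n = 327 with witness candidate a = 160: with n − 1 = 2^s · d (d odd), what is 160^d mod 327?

58

n − 1 = 326 = 2^1 · 163, so s = 1 and d = 163.
160^163 mod 327 = 58.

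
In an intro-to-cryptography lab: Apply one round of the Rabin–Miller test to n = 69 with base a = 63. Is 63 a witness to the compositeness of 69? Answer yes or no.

n − 1 = 68 = 2^2 · 17, so s = 2 and d = 17.
x_0 = 63^17 mod 69 = 57.
x_0 is neither 1 nor 68, so continue squaring.
x_1 = 57^2 mod 69 = 6.
Reached i = s−1 = 1 without hitting −1: 63 is a Miller–Rabin witness and 69 is composite.

yes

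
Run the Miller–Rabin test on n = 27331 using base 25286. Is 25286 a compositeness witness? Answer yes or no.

yes

n − 1 = 27330 = 2^1 · 13665, so s = 1 and d = 13665.
By repeated squaring, 25286^13665 ≡ 13911 (mod 27331).
x_0 = 25286^13665 mod 27331 = 13911.
x_0 ∉ {1, 27330} and s = 1, so 25286 is a Miller–Rabin witness and 27331 is composite.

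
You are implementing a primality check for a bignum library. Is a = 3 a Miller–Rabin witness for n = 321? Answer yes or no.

yes

n − 1 = 320 = 2^6 · 5, so s = 6 and d = 5.
x_0 = 3^5 mod 321 = 243.
x_0 is neither 1 nor 320, so continue squaring.
x_1 = 243^2 mod 321 = 306.
x_2 = 306^2 mod 321 = 225.
x_3 = 225^2 mod 321 = 228.
x_4 = 228^2 mod 321 = 303.
x_5 = 303^2 mod 321 = 3.
Reached i = s−1 = 5 without hitting −1: 3 is a Miller–Rabin witness and 321 is composite.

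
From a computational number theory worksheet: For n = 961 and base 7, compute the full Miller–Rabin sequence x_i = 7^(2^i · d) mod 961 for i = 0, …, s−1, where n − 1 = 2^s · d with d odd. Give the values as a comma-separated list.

n − 1 = 960 = 2^6 · 15, so s = 6 and d = 15.
x_0 = 7^15 mod 961 = 404.
x_1 = 404^2 mod 961 = 807.
x_2 = 807^2 mod 961 = 652.
x_3 = 652^2 mod 961 = 342.
x_4 = 342^2 mod 961 = 683.
x_5 = 683^2 mod 961 = 404.

404, 807, 652, 342, 683, 404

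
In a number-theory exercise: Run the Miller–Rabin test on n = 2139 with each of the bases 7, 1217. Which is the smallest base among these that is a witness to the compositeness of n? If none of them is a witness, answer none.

7

n − 1 = 2138 = 2^1 · 1069, so s = 1 and d = 1069.
Base 7: x_0 = 7^1069 mod 2139 = 1285. x_0 ∉ {1, 2138} and s = 1, so 7 is a Miller–Rabin witness and 2139 is composite.
Base 1217: x_0 = 1217^1069 mod 2139 = 686. x_0 ∉ {1, 2138} and s = 1, so 1217 is a Miller–Rabin witness and 2139 is composite.
The smallest witness among the given bases is 7.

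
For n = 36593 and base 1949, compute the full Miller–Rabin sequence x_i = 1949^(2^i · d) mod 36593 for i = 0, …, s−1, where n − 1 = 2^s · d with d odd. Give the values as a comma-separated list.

13382, 28375, 21439, 22641

n − 1 = 36592 = 2^4 · 2287, so s = 4 and d = 2287.
x_0 = 1949^2287 mod 36593 = 13382.
x_1 = 13382^2 mod 36593 = 28375.
x_2 = 28375^2 mod 36593 = 21439.
x_3 = 21439^2 mod 36593 = 22641.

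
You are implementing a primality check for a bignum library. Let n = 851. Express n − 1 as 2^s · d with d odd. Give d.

425

Halving: 850 → 425; 425 is odd.
So 850 = 2^1 · 425.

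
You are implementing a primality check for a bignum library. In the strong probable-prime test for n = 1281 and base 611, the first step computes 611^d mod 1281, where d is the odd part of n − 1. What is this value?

977

n − 1 = 1280 = 2^8 · 5, so s = 8 and d = 5.
611^5 mod 1281 = 977.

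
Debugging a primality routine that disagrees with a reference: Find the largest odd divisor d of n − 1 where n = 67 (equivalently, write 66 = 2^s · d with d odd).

33

Halving: 66 → 33; 33 is odd.
So 66 = 2^1 · 33.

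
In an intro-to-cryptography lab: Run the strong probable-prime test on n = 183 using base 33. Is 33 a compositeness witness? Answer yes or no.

yes

n − 1 = 182 = 2^1 · 91, so s = 1 and d = 91.
Repeated squaring mod 183: 33^1 ≡ 33, 33^2 ≡ 174, 33^4 ≡ 81, 33^8 ≡ 156, 33^16 ≡ 180, 33^32 ≡ 9, 33^64 ≡ 81.
91 = 64 + 16 + 8 + 2 + 1, so 33^91 ≡ 81·180·156·174·33 ≡ 150 (mod 183).
x_0 = 33^91 mod 183 = 150.
x_0 ∉ {1, 182} and s = 1, so 33 is a Miller–Rabin witness and 183 is composite.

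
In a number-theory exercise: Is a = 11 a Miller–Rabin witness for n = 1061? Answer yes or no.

n − 1 = 1060 = 2^2 · 265, so s = 2 and d = 265.
x_0 = 11^265 mod 1061 = 1060.
x_0 = 1060 ≡ −1, so 11 is not a witness.

no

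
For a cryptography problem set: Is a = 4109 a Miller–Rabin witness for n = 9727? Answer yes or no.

n − 1 = 9726 = 2^1 · 4863, so s = 1 and d = 4863.
Repeated squaring mod 9727: 4109^1 ≡ 4109, 4109^2 ≡ 7536, 4109^4 ≡ 5070, 4109^8 ≡ 6166, 4109^16 ≡ 6440, 4109^32 ≡ 7399, 4109^64 ≡ 1645, 4109^128 ≡ 1919, 4109^256 ≡ 5755, 4109^512 ≡ 9317, 4109^1024 ≡ 2741, 4109^2048 ≡ 3837, 4109^4096 ≡ 5618.
4863 = 4096 + 512 + 128 + 64 + 32 + 16 + 8 + 4 + 2 + 1, so 4109^4863 ≡ 5618·9317·1919·1645·7399·6440·6166·5070·7536·4109 ≡ 5616 (mod 9727).
x_0 = 4109^4863 mod 9727 = 5616.
x_0 ∉ {1, 9726} and s = 1, so 4109 is a Miller–Rabin witness and 9727 is composite.

yes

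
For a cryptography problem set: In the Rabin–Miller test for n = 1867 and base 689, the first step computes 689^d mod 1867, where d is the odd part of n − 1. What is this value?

n − 1 = 1866 = 2^1 · 933, so s = 1 and d = 933.
689^933 mod 1867 = 1.

1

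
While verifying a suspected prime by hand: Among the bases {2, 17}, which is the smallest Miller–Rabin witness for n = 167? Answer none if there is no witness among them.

none

n − 1 = 166 = 2^1 · 83, so s = 1 and d = 83.
Base 2: x_0 = 2^83 mod 167 = 1. x_0 = 1, so 2 is not a witness.
Base 17: x_0 = 17^83 mod 167 = 166. x_0 = 166 ≡ −1, so 17 is not a witness.
No listed base is a witness for 167.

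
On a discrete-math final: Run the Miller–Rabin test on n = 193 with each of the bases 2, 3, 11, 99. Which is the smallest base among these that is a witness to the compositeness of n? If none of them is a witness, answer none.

none

n − 1 = 192 = 2^6 · 3, so s = 6 and d = 3.
Base 2: x_0 = 2^3 mod 193 = 8. x_0 is neither 1 nor 192, so continue squaring. x_1 = 8^2 mod 193 = 64. x_2 = 64^2 mod 193 = 43. x_3 = 43^2 mod 193 = 112. x_4 = 112^2 mod 193 = 192. x_4 ≡ −1, so 2 is not a witness.
Base 3: x_0 = 3^3 mod 193 = 27. x_0 is neither 1 nor 192, so continue squaring. x_1 = 27^2 mod 193 = 150. x_2 = 150^2 mod 193 = 112. x_3 = 112^2 mod 193 = 192. x_3 ≡ −1, so 3 is not a witness.
Base 11: x_0 = 11^3 mod 193 = 173. x_0 is neither 1 nor 192, so continue squaring. x_1 = 173^2 mod 193 = 14. x_2 = 14^2 mod 193 = 3. x_3 = 3^2 mod 193 = 9. x_4 = 9^2 mod 193 = 81. x_5 = 81^2 mod 193 = 192. x_5 ≡ −1, so 11 is not a witness.
Base 99: x_0 = 99^3 mod 193 = 88. x_0 is neither 1 nor 192, so continue squaring. x_1 = 88^2 mod 193 = 24. x_2 = 24^2 mod 193 = 190. x_3 = 190^2 mod 193 = 9. x_4 = 9^2 mod 193 = 81. x_5 = 81^2 mod 193 = 192. x_5 ≡ −1, so 99 is not a witness.
No listed base is a witness for 193.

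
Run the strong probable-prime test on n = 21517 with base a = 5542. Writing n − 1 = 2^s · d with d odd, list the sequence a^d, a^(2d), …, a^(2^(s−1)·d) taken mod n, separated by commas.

n − 1 = 21516 = 2^2 · 5379, so s = 2 and d = 5379.
x_0 = 5542^5379 mod 21517 = 1.
x_1 = 1^2 mod 21517 = 1.

1, 1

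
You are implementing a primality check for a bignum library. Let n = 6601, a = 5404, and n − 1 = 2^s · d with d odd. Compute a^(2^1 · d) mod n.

1680

n − 1 = 6600 = 2^3 · 825, so s = 3 and d = 825.
x_0 = 5404^825 mod 6601 = 1057.
x_1 = 1057^2 mod 6601 = 1680.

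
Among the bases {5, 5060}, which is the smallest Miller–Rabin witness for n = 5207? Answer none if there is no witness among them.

n − 1 = 5206 = 2^1 · 2603, so s = 1 and d = 2603.
Base 5: x_0 = 5^2603 mod 5207 = 5004. x_0 ∉ {1, 5206} and s = 1, so 5 is a Miller–Rabin witness and 5207 is composite.
Base 5060: x_0 = 5060^2603 mod 5207 = 1797. x_0 ∉ {1, 5206} and s = 1, so 5060 is a Miller–Rabin witness and 5207 is composite.
The smallest witness among the given bases is 5.

5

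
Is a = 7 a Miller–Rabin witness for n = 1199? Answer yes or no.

yes

n − 1 = 1198 = 2^1 · 599, so s = 1 and d = 599.
By repeated squaring, 7^599 ≡ 239 (mod 1199).
x_0 = 7^599 mod 1199 = 239.
x_0 ∉ {1, 1198} and s = 1, so 7 is a Miller–Rabin witness and 1199 is composite.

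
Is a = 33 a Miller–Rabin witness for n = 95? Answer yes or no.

n − 1 = 94 = 2^1 · 47, so s = 1 and d = 47.
x_0 = 33^47 mod 95 = 32.
x_0 ∉ {1, 94} and s = 1, so 33 is a Miller–Rabin witness and 95 is composite.

yes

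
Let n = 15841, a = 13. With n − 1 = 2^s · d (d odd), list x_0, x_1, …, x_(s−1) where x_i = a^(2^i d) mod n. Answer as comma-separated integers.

n − 1 = 15840 = 2^5 · 495, so s = 5 and d = 495.
x_0 = 13^495 mod 15841 = 8896.
x_1 = 8896^2 mod 15841 = 13021.
x_2 = 13021^2 mod 15841 = 218.
x_3 = 218^2 mod 15841 = 1.
x_4 = 1^2 mod 15841 = 1.

8896, 13021, 218, 1, 1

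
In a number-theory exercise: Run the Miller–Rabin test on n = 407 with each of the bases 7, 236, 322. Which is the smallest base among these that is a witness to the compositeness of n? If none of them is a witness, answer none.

7

n − 1 = 406 = 2^1 · 203, so s = 1 and d = 203.
Base 7: x_0 = 7^203 mod 407 = 46. x_0 ∉ {1, 406} and s = 1, so 7 is a Miller–Rabin witness and 407 is composite.
Base 236: x_0 = 236^203 mod 407 = 378. x_0 ∉ {1, 406} and s = 1, so 236 is a Miller–Rabin witness and 407 is composite.
Base 322: x_0 = 322^203 mod 407 = 269. x_0 ∉ {1, 406} and s = 1, so 322 is a Miller–Rabin witness and 407 is composite.
The smallest witness among the given bases is 7.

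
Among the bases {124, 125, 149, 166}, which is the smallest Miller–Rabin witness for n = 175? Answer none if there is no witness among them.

n − 1 = 174 = 2^1 · 87, so s = 1 and d = 87.
Base 124: x_0 = 124^87 mod 175 = 174. x_0 = 174 ≡ −1, so 124 is not a witness.
Base 125: x_0 = 125^87 mod 175 = 125. x_0 ∉ {1, 174} and s = 1, so 125 is a Miller–Rabin witness and 175 is composite.
Base 149: x_0 = 149^87 mod 175 = 99. x_0 ∉ {1, 174} and s = 1, so 149 is a Miller–Rabin witness and 175 is composite.
Base 166: x_0 = 166^87 mod 175 = 6. x_0 ∉ {1, 174} and s = 1, so 166 is a Miller–Rabin witness and 175 is composite.
The smallest witness among the given bases is 125.

125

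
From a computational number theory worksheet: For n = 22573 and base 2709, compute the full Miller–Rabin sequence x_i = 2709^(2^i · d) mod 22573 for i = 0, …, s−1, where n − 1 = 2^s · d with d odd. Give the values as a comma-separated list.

n − 1 = 22572 = 2^2 · 5643, so s = 2 and d = 5643.
x_0 = 2709^5643 mod 22573 = 6312.
x_1 = 6312^2 mod 22573 = 22572.

6312, 22572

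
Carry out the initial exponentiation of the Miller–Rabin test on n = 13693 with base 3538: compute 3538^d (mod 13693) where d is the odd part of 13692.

13692

n − 1 = 13692 = 2^2 · 3423, so s = 2 and d = 3423.
3538^3423 mod 13693 = 13692.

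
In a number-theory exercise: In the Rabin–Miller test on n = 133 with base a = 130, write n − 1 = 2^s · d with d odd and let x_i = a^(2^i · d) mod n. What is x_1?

106

n − 1 = 132 = 2^2 · 33, so s = 2 and d = 33.
x_0 = 130^33 mod 133 = 64.
x_1 = 64^2 mod 133 = 106.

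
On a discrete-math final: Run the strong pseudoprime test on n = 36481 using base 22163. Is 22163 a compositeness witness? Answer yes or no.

yes

n − 1 = 36480 = 2^7 · 285, so s = 7 and d = 285.
x_0 = 22163^285 mod 36481 = 35143.
x_0 is neither 1 nor 36480, so continue squaring.
x_1 = 35143^2 mod 36481 = 2675.
x_2 = 2675^2 mod 36481 = 5349.
x_3 = 5349^2 mod 36481 = 10697.
x_4 = 10697^2 mod 36481 = 21393.
x_5 = 21393^2 mod 36481 = 6304.
x_6 = 6304^2 mod 36481 = 12607.
Reached i = s−1 = 6 without hitting −1: 22163 is a Miller–Rabin witness and 36481 is composite.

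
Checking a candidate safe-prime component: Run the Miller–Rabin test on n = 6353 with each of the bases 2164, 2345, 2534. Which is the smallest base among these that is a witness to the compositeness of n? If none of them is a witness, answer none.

none

n − 1 = 6352 = 2^4 · 397, so s = 4 and d = 397.
Base 2164: x_0 = 2164^397 mod 6353 = 5844. x_0 is neither 1 nor 6352, so continue squaring. x_1 = 5844^2 mod 6353 = 4961. x_2 = 4961^2 mod 6353 = 6352. x_2 ≡ −1, so 2164 is not a witness.
Base 2345: x_0 = 2345^397 mod 6353 = 4893. x_0 is neither 1 nor 6352, so continue squaring. x_1 = 4893^2 mod 6353 = 3345. x_2 = 3345^2 mod 6353 = 1392. x_3 = 1392^2 mod 6353 = 6352. x_3 ≡ −1, so 2345 is not a witness.
Base 2534: x_0 = 2534^397 mod 6353 = 640. x_0 is neither 1 nor 6352, so continue squaring. x_1 = 640^2 mod 6353 = 3008. x_2 = 3008^2 mod 6353 = 1392. x_3 = 1392^2 mod 6353 = 6352. x_3 ≡ −1, so 2534 is not a witness.
No listed base is a witness for 6353.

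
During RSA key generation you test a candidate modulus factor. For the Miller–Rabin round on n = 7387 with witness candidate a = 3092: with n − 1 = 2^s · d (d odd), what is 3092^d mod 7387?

380

n − 1 = 7386 = 2^1 · 3693, so s = 1 and d = 3693.
3092^3693 mod 7387 = 380.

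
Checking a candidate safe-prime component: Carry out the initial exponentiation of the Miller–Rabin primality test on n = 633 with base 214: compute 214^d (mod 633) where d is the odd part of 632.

n − 1 = 632 = 2^3 · 79, so s = 3 and d = 79.
214^79 mod 633 = 577.

577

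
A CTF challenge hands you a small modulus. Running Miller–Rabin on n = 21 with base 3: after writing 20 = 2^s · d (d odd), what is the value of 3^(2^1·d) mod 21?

n − 1 = 20 = 2^2 · 5, so s = 2 and d = 5.
x_0 = 3^5 mod 21 = 12.
x_1 = 12^2 mod 21 = 18.

18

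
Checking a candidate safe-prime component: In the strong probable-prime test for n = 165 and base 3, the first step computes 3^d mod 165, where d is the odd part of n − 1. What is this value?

3

n − 1 = 164 = 2^2 · 41, so s = 2 and d = 41.
Repeated squaring mod 165: 3^1 ≡ 3, 3^2 ≡ 9, 3^4 ≡ 81, 3^8 ≡ 126, 3^16 ≡ 36, 3^32 ≡ 141.
41 = 32 + 8 + 1, so 3^41 ≡ 141·126·3 ≡ 3 (mod 165).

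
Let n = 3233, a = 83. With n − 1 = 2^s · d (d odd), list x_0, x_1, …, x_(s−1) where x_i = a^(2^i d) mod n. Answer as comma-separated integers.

n − 1 = 3232 = 2^5 · 101, so s = 5 and d = 101.
x_0 = 83^101 mod 3233 = 1567.
x_1 = 1567^2 mod 3233 = 1642.
x_2 = 1642^2 mod 3233 = 3075.
x_3 = 3075^2 mod 3233 = 2333.
x_4 = 2333^2 mod 3233 = 1750.

1567, 1642, 3075, 2333, 1750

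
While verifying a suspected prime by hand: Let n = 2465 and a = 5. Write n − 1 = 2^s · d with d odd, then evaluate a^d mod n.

n − 1 = 2464 = 2^5 · 77, so s = 5 and d = 77.
Repeated squaring mod 2465: 5^1 ≡ 5, 5^2 ≡ 25, 5^4 ≡ 625, 5^8 ≡ 1155, 5^16 ≡ 460, 5^32 ≡ 2075, 5^64 ≡ 1735.
77 = 64 + 8 + 4 + 1, so 5^77 ≡ 1735·1155·625·5 ≡ 2145 (mod 2465).

2145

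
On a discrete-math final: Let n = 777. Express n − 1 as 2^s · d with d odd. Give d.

97

Halving: 776 → 388 → 194 → 97; 97 is odd.
So 776 = 2^3 · 97.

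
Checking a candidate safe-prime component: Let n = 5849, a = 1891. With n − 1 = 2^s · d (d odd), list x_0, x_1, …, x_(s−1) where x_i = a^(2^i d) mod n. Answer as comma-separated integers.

n − 1 = 5848 = 2^3 · 731, so s = 3 and d = 731.
x_0 = 1891^731 mod 5849 = 2839.
x_1 = 2839^2 mod 5849 = 5848.
x_2 = 5848^2 mod 5849 = 1.

2839, 5848, 1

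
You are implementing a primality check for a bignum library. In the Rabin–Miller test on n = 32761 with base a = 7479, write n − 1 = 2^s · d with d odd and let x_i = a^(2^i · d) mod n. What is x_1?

n − 1 = 32760 = 2^3 · 4095, so s = 3 and d = 4095.
Repeated squaring mod 32761: 7479^1 ≡ 7479, 7479^2 ≡ 12414, 7479^4 ≡ 32413, 7479^8 ≡ 22821, 7479^16 ≡ 29185, 7479^32 ≡ 10986, 7479^64 ≡ 672, 7479^128 ≡ 25691, 7479^256 ≡ 24375, 7479^512 ≡ 19890, 7479^1024 ≡ 23025, 7479^2048 ≡ 12123.
4095 = 2048 + 1024 + 512 + 256 + 128 + 64 + 32 + 16 + 8 + 4 + 2 + 1, so 7479^4095 ≡ 12123·23025·19890·24375·25691·672·10986·29185·22821·32413·12414·7479 ≡ 8888 (mod 32761).
x_0 = 8888.
x_1 = 8888^2 mod 32761 = 9773.

9773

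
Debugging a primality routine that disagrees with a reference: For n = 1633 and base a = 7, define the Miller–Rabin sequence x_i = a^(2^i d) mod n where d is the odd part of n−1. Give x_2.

533

n − 1 = 1632 = 2^5 · 51, so s = 5 and d = 51.
x_0 = 7^51 mod 1633 = 833.
x_1 = 833^2 mod 1633 = 1497.
x_2 = 1497^2 mod 1633 = 533.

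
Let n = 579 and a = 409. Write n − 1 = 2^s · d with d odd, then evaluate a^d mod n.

n − 1 = 578 = 2^1 · 289, so s = 1 and d = 289.
409^289 mod 579 = 409.

409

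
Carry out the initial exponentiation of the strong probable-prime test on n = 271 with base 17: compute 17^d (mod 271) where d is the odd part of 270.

n − 1 = 270 = 2^1 · 135, so s = 1 and d = 135.
17^135 mod 271 = 1.

1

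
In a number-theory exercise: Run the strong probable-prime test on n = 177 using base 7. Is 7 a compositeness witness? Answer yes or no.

n − 1 = 176 = 2^4 · 11, so s = 4 and d = 11.
x_0 = 7^11 mod 177 = 94.
x_0 is neither 1 nor 176, so continue squaring.
x_1 = 94^2 mod 177 = 163.
x_2 = 163^2 mod 177 = 19.
x_3 = 19^2 mod 177 = 7.
Reached i = s−1 = 3 without hitting −1: 7 is a Miller–Rabin witness and 177 is composite.

yes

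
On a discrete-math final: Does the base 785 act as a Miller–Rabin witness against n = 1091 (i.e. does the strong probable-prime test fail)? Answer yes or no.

no

n − 1 = 1090 = 2^1 · 545, so s = 1 and d = 545.
Repeated squaring mod 1091: 785^1 ≡ 785, 785^2 ≡ 901, 785^4 ≡ 97, 785^8 ≡ 681, 785^16 ≡ 86, 785^32 ≡ 850, 785^64 ≡ 258, 785^128 ≡ 13, 785^256 ≡ 169, 785^512 ≡ 195.
545 = 512 + 32 + 1, so 785^545 ≡ 195·850·785 ≡ 1090 (mod 1091).
x_0 = 785^545 mod 1091 = 1090.
x_0 = 1090 ≡ −1, so 785 is not a witness.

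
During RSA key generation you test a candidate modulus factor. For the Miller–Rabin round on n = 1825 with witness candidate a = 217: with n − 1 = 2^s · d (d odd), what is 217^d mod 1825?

1452

n − 1 = 1824 = 2^5 · 57, so s = 5 and d = 57.
Repeated squaring mod 1825: 217^1 ≡ 217, 217^2 ≡ 1464, 217^4 ≡ 746, 217^8 ≡ 1716, 217^16 ≡ 931, 217^32 ≡ 1711.
57 = 32 + 16 + 8 + 1, so 217^57 ≡ 1711·931·1716·217 ≡ 1452 (mod 1825).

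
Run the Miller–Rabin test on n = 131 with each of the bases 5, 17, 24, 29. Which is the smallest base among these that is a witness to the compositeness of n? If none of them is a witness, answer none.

none

n − 1 = 130 = 2^1 · 65, so s = 1 and d = 65.
Base 5: x_0 = 5^65 mod 131 = 1. x_0 = 1, so 5 is not a witness.
Base 17: x_0 = 17^65 mod 131 = 130. x_0 = 130 ≡ −1, so 17 is not a witness.
Base 24: x_0 = 24^65 mod 131 = 130. x_0 = 130 ≡ −1, so 24 is not a witness.
Base 29: x_0 = 29^65 mod 131 = 130. x_0 = 130 ≡ −1, so 29 is not a witness.
No listed base is a witness for 131.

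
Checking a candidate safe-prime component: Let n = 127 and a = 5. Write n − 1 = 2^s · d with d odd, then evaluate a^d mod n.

n − 1 = 126 = 2^1 · 63, so s = 1 and d = 63.
Repeated squaring mod 127: 5^1 ≡ 5, 5^2 ≡ 25, 5^4 ≡ 117, 5^8 ≡ 100, 5^16 ≡ 94, 5^32 ≡ 73.
63 = 32 + 16 + 8 + 4 + 2 + 1, so 5^63 ≡ 73·94·100·117·25·5 ≡ 126 (mod 127).

126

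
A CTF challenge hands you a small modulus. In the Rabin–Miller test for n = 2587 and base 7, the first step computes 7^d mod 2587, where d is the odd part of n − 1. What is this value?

n − 1 = 2586 = 2^1 · 1293, so s = 1 and d = 1293.
Repeated squaring mod 2587: 7^1 ≡ 7, 7^2 ≡ 49, 7^4 ≡ 2401, 7^8 ≡ 965, 7^16 ≡ 2492, 7^32 ≡ 1264, 7^64 ≡ 1517, 7^128 ≡ 1446, 7^256 ≡ 620, 7^512 ≡ 1524, 7^1024 ≡ 2037.
1293 = 1024 + 256 + 8 + 4 + 1, so 7^1293 ≡ 2037·620·965·2401·7 ≡ 1035 (mod 2587).

1035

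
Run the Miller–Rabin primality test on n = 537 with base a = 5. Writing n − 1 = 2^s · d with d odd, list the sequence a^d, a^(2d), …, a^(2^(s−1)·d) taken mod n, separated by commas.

n − 1 = 536 = 2^3 · 67, so s = 3 and d = 67.
x_0 = 5^67 mod 537 = 68.
x_1 = 68^2 mod 537 = 328.
x_2 = 328^2 mod 537 = 184.

68, 328, 184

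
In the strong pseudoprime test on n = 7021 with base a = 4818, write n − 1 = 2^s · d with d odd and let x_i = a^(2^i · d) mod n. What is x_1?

4327

n − 1 = 7020 = 2^2 · 1755, so s = 2 and d = 1755.
x_0 = 4818^1755 mod 7021 = 456.
x_1 = 456^2 mod 7021 = 4327.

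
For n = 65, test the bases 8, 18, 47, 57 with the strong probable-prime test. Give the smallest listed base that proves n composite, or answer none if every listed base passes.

n − 1 = 64 = 2^6 · 1, so s = 6 and d = 1.
Base 8: x_0 = 8^1 mod 65 = 8. x_0 is neither 1 nor 64, so continue squaring. x_1 = 8^2 mod 65 = 64. x_1 ≡ −1, so 8 is not a witness.
Base 18: x_0 = 18^1 mod 65 = 18. x_0 is neither 1 nor 64, so continue squaring. x_1 = 18^2 mod 65 = 64. x_1 ≡ −1, so 18 is not a witness.
Base 47: x_0 = 47^1 mod 65 = 47. x_0 is neither 1 nor 64, so continue squaring. x_1 = 47^2 mod 65 = 64. x_1 ≡ −1, so 47 is not a witness.
Base 57: x_0 = 57^1 mod 65 = 57. x_0 is neither 1 nor 64, so continue squaring. x_1 = 57^2 mod 65 = 64. x_1 ≡ −1, so 57 is not a witness.
No listed base is a witness for 65.

none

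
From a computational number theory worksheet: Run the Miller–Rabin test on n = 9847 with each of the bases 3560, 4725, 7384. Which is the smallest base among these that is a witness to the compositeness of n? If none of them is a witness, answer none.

n − 1 = 9846 = 2^1 · 4923, so s = 1 and d = 4923.
Base 3560: x_0 = 3560^4923 mod 9847 = 7275. x_0 ∉ {1, 9846} and s = 1, so 3560 is a Miller–Rabin witness and 9847 is composite.
Base 4725: x_0 = 4725^4923 mod 9847 = 666. x_0 ∉ {1, 9846} and s = 1, so 4725 is a Miller–Rabin witness and 9847 is composite.
Base 7384: x_0 = 7384^4923 mod 9847 = 4519. x_0 ∉ {1, 9846} and s = 1, so 7384 is a Miller–Rabin witness and 9847 is composite.
The smallest witness among the given bases is 3560.

3560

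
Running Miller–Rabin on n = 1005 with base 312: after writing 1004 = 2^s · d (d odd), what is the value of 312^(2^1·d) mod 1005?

84

n − 1 = 1004 = 2^2 · 251, so s = 2 and d = 251.
x_0 = 312^251 mod 1005 = 168.
x_1 = 168^2 mod 1005 = 84.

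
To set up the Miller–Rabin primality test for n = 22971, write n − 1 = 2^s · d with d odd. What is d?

Halving: 22970 → 11485; 11485 is odd.
So 22970 = 2^1 · 11485.

11485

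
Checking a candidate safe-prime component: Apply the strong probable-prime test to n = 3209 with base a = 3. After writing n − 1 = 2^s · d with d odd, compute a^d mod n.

22

n − 1 = 3208 = 2^3 · 401, so s = 3 and d = 401.
3^401 mod 3209 = 22.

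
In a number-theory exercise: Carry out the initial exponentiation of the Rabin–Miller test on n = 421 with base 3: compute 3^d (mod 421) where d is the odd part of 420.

1

n − 1 = 420 = 2^2 · 105, so s = 2 and d = 105.
3^105 mod 421 = 1.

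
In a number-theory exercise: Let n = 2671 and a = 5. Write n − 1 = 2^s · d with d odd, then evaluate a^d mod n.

n − 1 = 2670 = 2^1 · 1335, so s = 1 and d = 1335.
5^1335 mod 2671 = 1.

1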